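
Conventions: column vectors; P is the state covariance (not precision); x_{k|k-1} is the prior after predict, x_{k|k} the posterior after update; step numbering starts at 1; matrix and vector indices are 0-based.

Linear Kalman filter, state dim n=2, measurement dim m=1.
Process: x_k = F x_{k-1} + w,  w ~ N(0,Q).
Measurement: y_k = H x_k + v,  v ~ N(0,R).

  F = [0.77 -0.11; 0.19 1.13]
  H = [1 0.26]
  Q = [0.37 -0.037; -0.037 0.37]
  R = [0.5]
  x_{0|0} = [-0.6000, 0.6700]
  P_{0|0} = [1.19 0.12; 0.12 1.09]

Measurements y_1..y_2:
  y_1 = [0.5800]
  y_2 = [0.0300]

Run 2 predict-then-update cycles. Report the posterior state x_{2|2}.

step 1: x^-=[-0.5357, 0.6431]  P^-=[1.0684 0.1035; 0.1035 1.8563]  S=[1.7477]  K=[0.6267; 0.3354]  nu=[0.9485]  x^+=[0.0587, 0.9612]  P^+=[0.3820 -0.2638; -0.2638 1.6597]
step 2: x^-=[-0.0605, 1.0973]  P^-=[0.6612 -0.4115; -0.4115 2.3898]  S=[1.1088]  K=[0.4999; 0.1893]  nu=[-0.1948]  x^+=[-0.1579, 1.0605]  P^+=[0.3842 -0.5164; -0.5164 2.3501]

x_post = [-0.1579, 1.0605]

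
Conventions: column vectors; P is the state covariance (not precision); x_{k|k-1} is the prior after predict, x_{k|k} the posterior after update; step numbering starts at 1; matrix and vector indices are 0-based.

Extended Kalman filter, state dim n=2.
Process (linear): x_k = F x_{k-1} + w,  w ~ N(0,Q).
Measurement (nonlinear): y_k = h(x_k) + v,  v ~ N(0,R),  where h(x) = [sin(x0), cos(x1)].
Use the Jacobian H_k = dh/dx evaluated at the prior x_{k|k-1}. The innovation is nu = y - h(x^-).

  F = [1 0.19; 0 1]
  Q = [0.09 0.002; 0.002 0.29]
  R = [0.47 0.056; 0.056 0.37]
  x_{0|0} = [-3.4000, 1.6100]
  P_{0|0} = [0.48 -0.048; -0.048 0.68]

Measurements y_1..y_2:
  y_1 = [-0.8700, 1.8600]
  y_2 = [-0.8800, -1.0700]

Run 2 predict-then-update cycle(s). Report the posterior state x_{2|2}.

step 1: x^-=[-3.0941, 1.6100]  P^-=[0.5763 0.0832; 0.0832 0.9700]  H_jac=[-0.9989 0.0000; 0.0000 -0.9992]  S=[1.0450 0.1390; 0.1390 1.3385]  K=[-0.5502 -0.0050; 0.0171 -0.7259]  nu=[-0.8225, 1.8992]  x^+=[-2.6510, 0.2173]  P^+=[0.2592 0.0327; 0.0327 0.2678]
step 2: x^-=[-2.6097, 0.2173]  P^-=[0.3712 0.0856; 0.0856 0.5578]  H_jac=[-0.8618 0.0000; 0.0000 -0.2156]  S=[0.7457 0.0719; 0.0719 0.3959]  K=[-0.4321 0.0319; -0.0708 -0.2909]  nu=[-0.3728, -2.0465]  x^+=[-2.5138, 0.8392]  P^+=[0.2336 0.0575; 0.0575 0.5176]

x_post = [-2.5138, 0.8392]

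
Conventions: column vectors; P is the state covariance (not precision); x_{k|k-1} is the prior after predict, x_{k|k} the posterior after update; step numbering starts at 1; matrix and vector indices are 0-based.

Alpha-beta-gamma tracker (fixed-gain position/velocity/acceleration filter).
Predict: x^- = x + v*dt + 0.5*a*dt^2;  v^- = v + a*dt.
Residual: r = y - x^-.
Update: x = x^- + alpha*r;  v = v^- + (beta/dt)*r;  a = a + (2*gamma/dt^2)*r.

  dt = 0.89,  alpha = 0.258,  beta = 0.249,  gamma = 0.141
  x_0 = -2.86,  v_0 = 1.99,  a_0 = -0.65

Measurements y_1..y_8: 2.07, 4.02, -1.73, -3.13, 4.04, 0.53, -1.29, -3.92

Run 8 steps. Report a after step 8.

a_post = 3.5553

step 1: x_pred=-1.3463  r=3.4163  x^+=-0.4649  v^+=2.3673  a^+=0.5663
step 2: x_pred=1.8663  r=2.1537  x^+=2.4219  v^+=3.4738  a^+=1.3330
step 3: x_pred=6.0416  r=-7.7716  x^+=4.0365  v^+=2.4860  a^+=-1.4338
step 4: x_pred=5.6812  r=-8.8112  x^+=3.4079  v^+=-1.2553  a^+=-4.5707
step 5: x_pred=0.4805  r=3.5595  x^+=1.3988  v^+=-4.3273  a^+=-3.3034
step 6: x_pred=-3.7608  r=4.2908  x^+=-2.6538  v^+=-6.0669  a^+=-1.7759
step 7: x_pred=-8.7567  r=7.4667  x^+=-6.8303  v^+=-5.5584  a^+=0.8824
step 8: x_pred=-11.4278  r=7.5078  x^+=-9.4908  v^+=-2.6726  a^+=3.5553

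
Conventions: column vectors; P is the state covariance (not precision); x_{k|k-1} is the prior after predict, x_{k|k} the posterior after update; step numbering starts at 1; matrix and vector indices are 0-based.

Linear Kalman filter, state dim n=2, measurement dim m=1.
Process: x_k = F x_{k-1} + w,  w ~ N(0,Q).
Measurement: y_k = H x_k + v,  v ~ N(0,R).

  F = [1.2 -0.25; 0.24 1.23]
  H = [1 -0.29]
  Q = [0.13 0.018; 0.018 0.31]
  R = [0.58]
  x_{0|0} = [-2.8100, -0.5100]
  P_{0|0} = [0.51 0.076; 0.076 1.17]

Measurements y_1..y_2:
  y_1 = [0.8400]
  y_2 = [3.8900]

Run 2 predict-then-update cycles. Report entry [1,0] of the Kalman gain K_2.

K[1,0] = -0.6489

step 1: x^-=[-3.2445, -1.3017]  P^-=[0.8919 -0.0873; -0.0873 2.1543]  S=[1.7037]  K=[0.5384; -0.4179]  nu=[3.7070]  x^+=[-1.2488, -2.8510]  P^+=[0.3981 0.2961; 0.2961 1.8568]
step 2: x^-=[-0.7858, -3.8064]  P^-=[0.6417 -0.0191; -0.0191 3.3168]  S=[1.5117]  K=[0.4281; -0.6489]  nu=[3.5719]  x^+=[0.7435, -6.1242]  P^+=[0.3646 0.4009; 0.4009 2.6803]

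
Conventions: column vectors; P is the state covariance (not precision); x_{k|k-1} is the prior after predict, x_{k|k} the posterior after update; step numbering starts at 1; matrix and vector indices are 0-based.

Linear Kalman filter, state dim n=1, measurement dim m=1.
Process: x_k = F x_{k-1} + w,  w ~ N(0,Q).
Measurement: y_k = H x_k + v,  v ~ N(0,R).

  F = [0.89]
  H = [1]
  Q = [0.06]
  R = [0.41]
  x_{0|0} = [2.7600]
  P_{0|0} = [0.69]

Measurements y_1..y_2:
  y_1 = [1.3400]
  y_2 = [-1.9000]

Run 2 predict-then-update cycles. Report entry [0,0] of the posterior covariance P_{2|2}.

step 1: x^-=[2.4564]  P^-=[0.6065]  S=[1.0165]  K=[0.5967]  nu=[-1.1164]  x^+=[1.7903]  P^+=[0.2446]
step 2: x^-=[1.5933]  P^-=[0.2538]  S=[0.6638]  K=[0.3823]  nu=[-3.4933]  x^+=[0.2578]  P^+=[0.1568]

P_post[0,0] = 0.1568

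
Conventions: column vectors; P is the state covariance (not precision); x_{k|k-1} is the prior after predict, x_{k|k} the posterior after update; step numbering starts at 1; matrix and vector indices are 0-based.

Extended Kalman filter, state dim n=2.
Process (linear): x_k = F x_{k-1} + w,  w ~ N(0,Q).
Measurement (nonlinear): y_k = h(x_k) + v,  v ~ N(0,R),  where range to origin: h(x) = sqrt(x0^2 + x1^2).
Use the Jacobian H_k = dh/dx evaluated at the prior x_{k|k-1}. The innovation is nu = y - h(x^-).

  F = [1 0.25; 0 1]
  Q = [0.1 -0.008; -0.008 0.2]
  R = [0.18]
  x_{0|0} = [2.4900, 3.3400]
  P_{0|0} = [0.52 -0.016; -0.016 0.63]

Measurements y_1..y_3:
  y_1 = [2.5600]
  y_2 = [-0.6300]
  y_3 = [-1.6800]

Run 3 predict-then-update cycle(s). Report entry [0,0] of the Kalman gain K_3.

step 1: x^-=[3.3250, 3.3400]  P^-=[0.6514 0.1335; 0.1335 0.8300]  H_jac=[0.7055 0.7087]  S=[1.0546]  K=[0.5255; 0.6471]  nu=[-2.1529]  x^+=[2.1937, 1.9469]  P^+=[0.3602 -0.2251; -0.2251 0.3884]
step 2: x^-=[2.6804, 1.9469]  P^-=[0.3719 -0.1360; -0.1360 0.5884]  H_jac=[0.8091 0.5877]  S=[0.4974]  K=[0.4443; 0.4741]  nu=[-3.9429]  x^+=[0.9285, 0.0777]  P^+=[0.2737 -0.2407; -0.2407 0.4767]
step 3: x^-=[0.9480, 0.0777]  P^-=[0.2831 -0.1296; -0.1296 0.6767]  H_jac=[0.9967 0.0817]  S=[0.4446]  K=[0.6108; -0.1661]  nu=[-2.6311]  x^+=[-0.6592, 0.5147]  P^+=[0.1172 -0.0845; -0.0845 0.6644]

K[0,0] = 0.6108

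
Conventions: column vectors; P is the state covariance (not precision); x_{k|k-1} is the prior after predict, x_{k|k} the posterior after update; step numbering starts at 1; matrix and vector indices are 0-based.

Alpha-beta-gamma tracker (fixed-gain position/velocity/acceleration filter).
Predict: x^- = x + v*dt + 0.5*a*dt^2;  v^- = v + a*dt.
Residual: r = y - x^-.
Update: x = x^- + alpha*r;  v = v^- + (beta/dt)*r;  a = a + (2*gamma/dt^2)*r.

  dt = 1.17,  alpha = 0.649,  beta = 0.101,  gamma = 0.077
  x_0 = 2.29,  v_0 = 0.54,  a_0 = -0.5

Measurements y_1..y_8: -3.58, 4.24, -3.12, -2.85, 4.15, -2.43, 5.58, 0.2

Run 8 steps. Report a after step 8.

step 1: x_pred=2.5796  r=-6.1596  x^+=-1.4180  v^+=-0.5767  a^+=-1.1929
step 2: x_pred=-2.9093  r=7.1493  x^+=1.7306  v^+=-1.3553  a^+=-0.3887
step 3: x_pred=-0.1211  r=-2.9989  x^+=-2.0674  v^+=-2.0689  a^+=-0.7260
step 4: x_pred=-4.9850  r=2.1350  x^+=-3.5994  v^+=-2.7341  a^+=-0.4858
step 5: x_pred=-7.1308  r=11.2808  x^+=0.1904  v^+=-2.3287  a^+=0.7832
step 6: x_pred=-1.9981  r=-0.4319  x^+=-2.2784  v^+=-1.4496  a^+=0.7346
step 7: x_pred=-3.4716  r=9.0516  x^+=2.4029  v^+=0.1913  a^+=1.7529
step 8: x_pred=3.8265  r=-3.6265  x^+=1.4729  v^+=1.9292  a^+=1.3450

a_post = 1.3450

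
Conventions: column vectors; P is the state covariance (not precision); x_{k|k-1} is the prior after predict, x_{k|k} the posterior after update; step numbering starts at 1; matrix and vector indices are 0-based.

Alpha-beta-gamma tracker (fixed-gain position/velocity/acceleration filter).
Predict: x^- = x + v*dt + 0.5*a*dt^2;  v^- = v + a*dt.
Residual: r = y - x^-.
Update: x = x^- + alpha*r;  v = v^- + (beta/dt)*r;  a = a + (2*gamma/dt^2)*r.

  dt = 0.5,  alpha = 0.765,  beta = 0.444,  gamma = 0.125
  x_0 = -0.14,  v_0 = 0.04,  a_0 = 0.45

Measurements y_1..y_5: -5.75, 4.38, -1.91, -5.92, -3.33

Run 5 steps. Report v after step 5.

v_post = -3.1953

step 1: x_pred=-0.0638  r=-5.6863  x^+=-4.4137  v^+=-4.7844  a^+=-5.2363
step 2: x_pred=-7.4605  r=11.8405  x^+=1.5975  v^+=3.1118  a^+=6.6042
step 3: x_pred=3.9789  r=-5.8889  x^+=-0.5261  v^+=1.1846  a^+=0.7153
step 4: x_pred=0.1556  r=-6.0756  x^+=-4.4922  v^+=-3.8529  a^+=-5.3603
step 5: x_pred=-7.0887  r=3.7587  x^+=-4.2133  v^+=-3.1953  a^+=-1.6016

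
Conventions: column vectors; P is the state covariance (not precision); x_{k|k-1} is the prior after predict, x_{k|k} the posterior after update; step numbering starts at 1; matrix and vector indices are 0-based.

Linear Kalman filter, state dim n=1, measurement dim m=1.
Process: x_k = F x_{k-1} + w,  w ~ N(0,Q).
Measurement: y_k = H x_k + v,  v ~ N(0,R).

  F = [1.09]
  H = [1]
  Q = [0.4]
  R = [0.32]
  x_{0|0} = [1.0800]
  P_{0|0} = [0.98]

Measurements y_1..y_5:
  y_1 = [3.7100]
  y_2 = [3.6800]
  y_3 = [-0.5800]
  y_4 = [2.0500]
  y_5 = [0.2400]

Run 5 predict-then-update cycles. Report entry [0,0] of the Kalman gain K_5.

K[0,0] = 0.6720

step 1: x^-=[1.1772]  P^-=[1.5643]  S=[1.8843]  K=[0.8302]  nu=[2.5328]  x^+=[3.2799]  P^+=[0.2657]
step 2: x^-=[3.5751]  P^-=[0.7156]  S=[1.0356]  K=[0.6910]  nu=[0.1049]  x^+=[3.6476]  P^+=[0.2211]
step 3: x^-=[3.9759]  P^-=[0.6627]  S=[0.9827]  K=[0.6744]  nu=[-4.5559]  x^+=[0.9035]  P^+=[0.2158]
step 4: x^-=[0.9848]  P^-=[0.6564]  S=[0.9764]  K=[0.6723]  nu=[1.0652]  x^+=[1.7009]  P^+=[0.2151]
step 5: x^-=[1.8540]  P^-=[0.6556]  S=[0.9756]  K=[0.6720]  nu=[-1.6140]  x^+=[0.7694]  P^+=[0.2150]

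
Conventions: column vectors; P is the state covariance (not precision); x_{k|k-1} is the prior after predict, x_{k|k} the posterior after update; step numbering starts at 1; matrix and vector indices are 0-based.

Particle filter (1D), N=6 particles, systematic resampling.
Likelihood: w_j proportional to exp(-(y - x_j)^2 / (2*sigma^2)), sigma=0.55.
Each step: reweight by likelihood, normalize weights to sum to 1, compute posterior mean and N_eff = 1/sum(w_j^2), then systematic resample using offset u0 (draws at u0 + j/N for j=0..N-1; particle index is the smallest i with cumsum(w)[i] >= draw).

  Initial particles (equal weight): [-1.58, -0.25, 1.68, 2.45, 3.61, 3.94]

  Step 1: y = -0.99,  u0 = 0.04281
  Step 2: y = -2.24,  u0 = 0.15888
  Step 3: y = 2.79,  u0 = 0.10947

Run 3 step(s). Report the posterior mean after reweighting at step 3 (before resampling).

step 1: w=[0.5817, 0.4183, 0.0000, 0.0000, 0.0000, 0.0000]  mean=-1.0236  Neff=1.9480  idx=[0, 0, 0, 0, 1, 1]
step 2: w=[0.2496, 0.2496, 0.2496, 0.2496, 0.0007, 0.0007]  mean=-1.5780  Neff=4.0118  idx=[0, 1, 1, 2, 3, 3]
step 3: w=[0.1667, 0.1667, 0.1667, 0.1667, 0.1667, 0.1667]  mean=-1.5800  Neff=6.0000  idx=[0, 1, 2, 3, 4, 5]

post_mean = -1.5800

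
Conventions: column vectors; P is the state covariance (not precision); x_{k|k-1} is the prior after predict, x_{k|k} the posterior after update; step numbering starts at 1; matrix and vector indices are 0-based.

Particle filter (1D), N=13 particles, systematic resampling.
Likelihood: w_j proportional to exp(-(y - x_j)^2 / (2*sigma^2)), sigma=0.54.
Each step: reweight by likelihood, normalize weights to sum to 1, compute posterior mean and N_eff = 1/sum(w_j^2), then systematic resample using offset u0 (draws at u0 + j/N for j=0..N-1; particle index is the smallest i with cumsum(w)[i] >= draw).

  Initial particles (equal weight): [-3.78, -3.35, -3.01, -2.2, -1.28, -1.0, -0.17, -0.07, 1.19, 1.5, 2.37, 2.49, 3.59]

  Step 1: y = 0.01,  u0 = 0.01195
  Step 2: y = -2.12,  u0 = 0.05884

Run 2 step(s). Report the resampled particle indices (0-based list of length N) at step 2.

step 1: w=[0.0000, 0.0000, 0.0000, 0.0001, 0.0253, 0.0762, 0.4147, 0.4336, 0.0403, 0.0097, 0.0000, 0.0000, 0.0000]  mean=-0.1470  Neff=2.7161  idx=[4, 5, 6, 6, 6, 6, 6, 7, 7, 7, 7, 7, 7]
step 2: w=[0.6994, 0.2729, 0.0035, 0.0035, 0.0035, 0.0035, 0.0035, 0.0017, 0.0017, 0.0017, 0.0017, 0.0017, 0.0017]  mean=-1.1718  Neff=1.7741  idx=[0, 0, 0, 0, 0, 0, 0, 0, 0, 1, 1, 1, 4]

resampled_idx = [0, 0, 0, 0, 0, 0, 0, 0, 0, 1, 1, 1, 4]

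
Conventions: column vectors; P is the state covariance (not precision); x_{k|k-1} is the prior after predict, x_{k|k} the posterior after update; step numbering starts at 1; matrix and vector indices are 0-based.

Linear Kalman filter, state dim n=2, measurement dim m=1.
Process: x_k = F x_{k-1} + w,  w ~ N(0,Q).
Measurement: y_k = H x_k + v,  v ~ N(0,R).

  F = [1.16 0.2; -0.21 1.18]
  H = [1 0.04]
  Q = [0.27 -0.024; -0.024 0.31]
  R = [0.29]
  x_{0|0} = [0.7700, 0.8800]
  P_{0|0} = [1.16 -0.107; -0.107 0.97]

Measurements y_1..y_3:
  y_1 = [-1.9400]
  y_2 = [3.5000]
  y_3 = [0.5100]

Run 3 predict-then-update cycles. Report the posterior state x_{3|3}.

x_post = [1.1559, 1.7550]

step 1: x^-=[1.0692, 0.8767]  P^-=[1.8200 -0.2196; -0.2196 1.7648]  S=[2.0953]  K=[0.8644; -0.0711]  nu=[-3.0443]  x^+=[-1.5624, 1.0932]  P^+=[0.2543 -0.0908; -0.0908 1.7542]
step 2: x^-=[-1.5937, 1.6181]  P^-=[0.6403 0.2076; 0.2076 2.8088]  S=[0.9514]  K=[0.6817; 0.3363]  nu=[5.0290]  x^+=[1.8346, 3.3093]  P^+=[0.1981 -0.0105; -0.0105 2.7012]
step 3: x^-=[2.7900, 3.5197]  P^-=[0.6398 0.5513; 0.5513 4.0851]  S=[0.9804]  K=[0.6750; 0.7290]  nu=[-2.4208]  x^+=[1.1559, 1.7550]  P^+=[0.1930 0.0688; 0.0688 3.5641]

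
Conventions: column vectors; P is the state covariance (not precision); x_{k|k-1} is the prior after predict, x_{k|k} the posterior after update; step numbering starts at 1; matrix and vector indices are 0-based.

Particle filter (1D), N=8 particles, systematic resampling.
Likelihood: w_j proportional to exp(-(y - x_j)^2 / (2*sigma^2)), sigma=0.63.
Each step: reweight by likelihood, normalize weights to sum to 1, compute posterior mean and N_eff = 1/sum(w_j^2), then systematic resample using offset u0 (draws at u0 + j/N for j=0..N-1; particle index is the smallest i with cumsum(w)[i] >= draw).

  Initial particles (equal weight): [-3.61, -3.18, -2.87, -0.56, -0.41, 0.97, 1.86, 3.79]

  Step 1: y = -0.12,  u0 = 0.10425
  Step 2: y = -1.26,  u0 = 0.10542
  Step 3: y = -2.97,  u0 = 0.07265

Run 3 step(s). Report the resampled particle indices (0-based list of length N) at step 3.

step 1: w=[0.0000, 0.0000, 0.0000, 0.4094, 0.4699, 0.1170, 0.0037, 0.0000]  mean=-0.3016  Neff=2.4871  idx=[3, 3, 3, 4, 4, 4, 4, 5]
step 2: w=[0.1670, 0.1670, 0.1670, 0.1246, 0.1246, 0.1246, 0.1246, 0.0006]  mean=-0.4843  Neff=6.8601  idx=[0, 1, 2, 2, 3, 4, 5, 6]
step 3: w=[0.1797, 0.1797, 0.1797, 0.1797, 0.0703, 0.0703, 0.0703, 0.0703]  mean=-0.5178  Neff=6.7130  idx=[0, 1, 1, 2, 3, 3, 5, 7]

resampled_idx = [0, 1, 1, 2, 3, 3, 5, 7]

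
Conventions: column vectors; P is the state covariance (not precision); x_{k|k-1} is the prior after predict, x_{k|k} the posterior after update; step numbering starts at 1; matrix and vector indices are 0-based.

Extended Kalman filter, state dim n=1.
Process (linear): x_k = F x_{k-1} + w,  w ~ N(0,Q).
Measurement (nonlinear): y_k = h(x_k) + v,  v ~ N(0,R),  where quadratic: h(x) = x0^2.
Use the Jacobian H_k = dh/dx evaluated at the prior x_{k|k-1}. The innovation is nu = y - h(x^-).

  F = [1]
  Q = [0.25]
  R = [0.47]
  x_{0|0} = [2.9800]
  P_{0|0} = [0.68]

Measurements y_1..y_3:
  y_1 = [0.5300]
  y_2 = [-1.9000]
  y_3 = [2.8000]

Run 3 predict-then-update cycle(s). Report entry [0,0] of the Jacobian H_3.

step 1: x^-=[2.9800]  P^-=[0.9300]  H_jac=[5.9600]  S=[33.5051]  K=[0.1654]  nu=[-8.3504]  x^+=[1.5986]  P^+=[0.0130]
step 2: x^-=[1.5986]  P^-=[0.2630]  H_jac=[3.1972]  S=[3.1588]  K=[0.2662]  nu=[-4.4555]  x^+=[0.4124]  P^+=[0.0391]
step 3: x^-=[0.4124]  P^-=[0.2891]  H_jac=[0.8247]  S=[0.6667]  K=[0.3577]  nu=[2.6300]  x^+=[1.3531]  P^+=[0.2038]

H_jac[0,0] = 0.8247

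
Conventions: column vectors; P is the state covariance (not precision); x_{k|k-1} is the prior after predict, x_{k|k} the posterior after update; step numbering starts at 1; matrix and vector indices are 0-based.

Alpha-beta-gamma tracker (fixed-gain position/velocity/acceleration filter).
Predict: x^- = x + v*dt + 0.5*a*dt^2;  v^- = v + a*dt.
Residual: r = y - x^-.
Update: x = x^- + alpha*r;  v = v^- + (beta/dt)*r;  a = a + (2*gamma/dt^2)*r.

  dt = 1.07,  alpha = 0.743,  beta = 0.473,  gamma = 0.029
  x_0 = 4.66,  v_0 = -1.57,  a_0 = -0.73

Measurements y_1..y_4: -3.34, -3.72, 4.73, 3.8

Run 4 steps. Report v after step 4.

v_post = 1.8280

step 1: x_pred=2.5622  r=-5.9022  x^+=-1.8231  v^+=-4.9602  a^+=-1.0290
step 2: x_pred=-7.7196  r=3.9996  x^+=-4.7479  v^+=-4.2932  a^+=-0.8264
step 3: x_pred=-9.8147  r=14.5447  x^+=0.9920  v^+=1.2521  a^+=-0.0896
step 4: x_pred=2.2805  r=1.5195  x^+=3.4095  v^+=1.8280  a^+=-0.0126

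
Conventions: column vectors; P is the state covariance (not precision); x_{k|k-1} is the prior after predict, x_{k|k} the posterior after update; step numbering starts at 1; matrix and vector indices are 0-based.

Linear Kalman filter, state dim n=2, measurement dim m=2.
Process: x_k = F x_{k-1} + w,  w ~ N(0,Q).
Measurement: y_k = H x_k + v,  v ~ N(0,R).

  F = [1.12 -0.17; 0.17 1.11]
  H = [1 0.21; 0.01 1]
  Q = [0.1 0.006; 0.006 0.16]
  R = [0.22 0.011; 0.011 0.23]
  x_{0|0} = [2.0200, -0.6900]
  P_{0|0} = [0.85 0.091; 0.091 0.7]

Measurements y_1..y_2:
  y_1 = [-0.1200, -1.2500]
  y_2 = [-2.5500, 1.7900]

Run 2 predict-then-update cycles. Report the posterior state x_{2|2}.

x_post = [-1.4165, 0.5759]

step 1: x^-=[2.3797, -0.4225]  P^-=[1.1518 0.1463; 0.1463 1.0814]  S=[1.4809 0.3962; 0.3962 1.3144]  K=[0.8336 -0.1312; 0.0345 0.8134]  nu=[-2.4110, -0.8513]  x^+=[0.4816, -1.1981]  P^+=[0.1868 -0.0229; -0.0229 0.1877]
step 2: x^-=[0.7431, -1.2481]  P^-=[0.3484 -0.0216; -0.0216 0.3880]  S=[0.5764 0.0743; 0.0743 0.6176]  K=[0.6098 -0.1027; 0.0233 0.6251]  nu=[-3.0310, 3.0306]  x^+=[-1.4165, 0.5759]  P^+=[0.1369 -0.0183; -0.0183 0.1442]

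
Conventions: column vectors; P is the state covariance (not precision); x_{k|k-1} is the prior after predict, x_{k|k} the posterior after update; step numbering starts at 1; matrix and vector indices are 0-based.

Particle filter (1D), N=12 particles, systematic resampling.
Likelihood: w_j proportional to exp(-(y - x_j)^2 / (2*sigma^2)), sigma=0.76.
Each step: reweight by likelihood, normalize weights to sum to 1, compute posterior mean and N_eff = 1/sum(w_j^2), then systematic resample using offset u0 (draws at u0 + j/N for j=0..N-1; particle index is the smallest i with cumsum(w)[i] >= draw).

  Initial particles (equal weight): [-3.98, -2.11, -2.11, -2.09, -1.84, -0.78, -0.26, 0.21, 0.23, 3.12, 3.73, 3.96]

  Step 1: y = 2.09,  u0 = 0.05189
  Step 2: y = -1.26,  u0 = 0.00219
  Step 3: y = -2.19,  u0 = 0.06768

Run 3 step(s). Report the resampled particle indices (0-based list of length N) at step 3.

step 1: w=[0.0000, 0.0000, 0.0000, 0.0000, 0.0000, 0.0012, 0.0129, 0.0720, 0.0768, 0.6129, 0.1497, 0.0744]  mean=2.7937  Neff=2.4103  idx=[7, 8, 9, 9, 9, 9, 9, 9, 9, 10, 10, 11]
step 2: w=[0.5128, 0.4872, 0.0000, 0.0000, 0.0000, 0.0000, 0.0000, 0.0000, 0.0000, 0.0000, 0.0000, 0.0000]  mean=0.2197  Neff=1.9987  idx=[0, 0, 0, 0, 0, 0, 0, 1, 1, 1, 1, 1]
step 3: w=[0.0862, 0.0862, 0.0862, 0.0862, 0.0862, 0.0862, 0.0862, 0.0793, 0.0793, 0.0793, 0.0793, 0.0793]  mean=0.2179  Neff=11.9800  idx=[0, 1, 2, 3, 4, 5, 6, 7, 8, 9, 10, 11]

resampled_idx = [0, 1, 2, 3, 4, 5, 6, 7, 8, 9, 10, 11]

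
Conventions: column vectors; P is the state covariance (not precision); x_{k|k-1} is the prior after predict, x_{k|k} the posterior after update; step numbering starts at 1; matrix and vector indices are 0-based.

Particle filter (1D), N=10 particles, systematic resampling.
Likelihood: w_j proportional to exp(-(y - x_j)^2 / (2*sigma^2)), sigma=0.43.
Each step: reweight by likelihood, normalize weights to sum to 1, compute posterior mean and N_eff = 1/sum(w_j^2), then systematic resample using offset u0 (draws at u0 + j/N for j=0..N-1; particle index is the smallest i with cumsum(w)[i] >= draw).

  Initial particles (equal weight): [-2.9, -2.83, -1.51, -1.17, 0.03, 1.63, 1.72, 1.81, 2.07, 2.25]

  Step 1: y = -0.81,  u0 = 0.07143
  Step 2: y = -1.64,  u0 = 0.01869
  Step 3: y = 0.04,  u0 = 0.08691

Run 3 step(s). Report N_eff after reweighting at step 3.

step 1: w=[0.0000, 0.0000, 0.2376, 0.6297, 0.1326, 0.0000, 0.0000, 0.0000, 0.0000, 0.0000]  mean=-1.0917  Neff=2.1250  idx=[2, 2, 3, 3, 3, 3, 3, 3, 4, 4]
step 2: w=[0.1832, 0.1832, 0.1056, 0.1056, 0.1056, 0.1056, 0.1056, 0.1056, 0.0001, 0.0001]  mean=-1.2944  Neff=7.4624  idx=[0, 0, 1, 1, 2, 3, 4, 5, 6, 7]
step 3: w=[0.0125, 0.0125, 0.0125, 0.0125, 0.1583, 0.1583, 0.1583, 0.1583, 0.1583, 0.1583]  mean=-1.1870  Neff=6.6215  idx=[4, 4, 5, 6, 6, 7, 8, 8, 9, 9]

N_eff = 6.6215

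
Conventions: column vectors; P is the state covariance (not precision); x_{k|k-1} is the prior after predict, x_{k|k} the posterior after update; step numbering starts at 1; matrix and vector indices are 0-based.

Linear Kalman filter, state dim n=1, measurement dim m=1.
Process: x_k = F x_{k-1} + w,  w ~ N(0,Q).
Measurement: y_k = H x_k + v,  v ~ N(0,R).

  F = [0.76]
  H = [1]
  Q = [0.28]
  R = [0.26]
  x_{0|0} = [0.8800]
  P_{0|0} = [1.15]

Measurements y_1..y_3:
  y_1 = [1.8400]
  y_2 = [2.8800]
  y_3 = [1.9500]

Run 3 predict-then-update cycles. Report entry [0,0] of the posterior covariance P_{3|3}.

P_post[0,0] = 0.1528

step 1: x^-=[0.6688]  P^-=[0.9442]  S=[1.2042]  K=[0.7841]  nu=[1.1712]  x^+=[1.5871]  P^+=[0.2039]
step 2: x^-=[1.2062]  P^-=[0.3978]  S=[0.6578]  K=[0.6047]  nu=[1.6738]  x^+=[2.2184]  P^+=[0.1572]
step 3: x^-=[1.6860]  P^-=[0.3708]  S=[0.6308]  K=[0.5878]  nu=[0.2640]  x^+=[1.8412]  P^+=[0.1528]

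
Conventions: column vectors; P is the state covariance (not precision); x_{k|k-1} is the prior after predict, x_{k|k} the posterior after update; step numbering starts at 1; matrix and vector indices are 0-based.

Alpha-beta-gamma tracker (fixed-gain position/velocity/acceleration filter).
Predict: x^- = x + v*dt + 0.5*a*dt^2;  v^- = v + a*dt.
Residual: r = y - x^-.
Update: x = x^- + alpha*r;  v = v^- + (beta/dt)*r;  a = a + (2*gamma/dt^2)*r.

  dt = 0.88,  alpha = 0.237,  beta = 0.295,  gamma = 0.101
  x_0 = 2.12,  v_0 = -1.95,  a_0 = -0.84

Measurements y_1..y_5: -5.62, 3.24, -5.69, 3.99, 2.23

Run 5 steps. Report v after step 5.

step 1: x_pred=0.0788  r=-5.6988  x^+=-1.2719  v^+=-4.5996  a^+=-2.3265
step 2: x_pred=-6.2203  r=9.4603  x^+=-3.9782  v^+=-3.4755  a^+=0.1412
step 3: x_pred=-6.9820  r=1.2920  x^+=-6.6758  v^+=-2.9182  a^+=0.4782
step 4: x_pred=-9.0586  r=13.0486  x^+=-5.9661  v^+=1.8769  a^+=3.8819
step 5: x_pred=-2.8114  r=5.0414  x^+=-1.6166  v^+=6.9830  a^+=5.1969

v_post = 6.9830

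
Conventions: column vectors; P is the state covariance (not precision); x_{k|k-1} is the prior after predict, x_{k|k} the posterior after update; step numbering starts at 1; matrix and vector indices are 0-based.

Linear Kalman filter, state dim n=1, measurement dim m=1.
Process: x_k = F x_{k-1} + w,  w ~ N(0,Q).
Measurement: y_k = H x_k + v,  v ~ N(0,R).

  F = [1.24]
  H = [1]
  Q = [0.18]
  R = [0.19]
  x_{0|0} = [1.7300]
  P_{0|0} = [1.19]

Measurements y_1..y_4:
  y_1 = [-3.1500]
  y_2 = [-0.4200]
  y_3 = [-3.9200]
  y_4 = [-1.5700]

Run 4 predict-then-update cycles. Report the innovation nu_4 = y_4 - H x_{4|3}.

step 1: x^-=[2.1452]  P^-=[2.0097]  S=[2.1997]  K=[0.9136]  nu=[-5.2952]  x^+=[-2.6926]  P^+=[0.1736]
step 2: x^-=[-3.3389]  P^-=[0.4469]  S=[0.6369]  K=[0.7017]  nu=[2.9189]  x^+=[-1.2907]  P^+=[0.1333]
step 3: x^-=[-1.6005]  P^-=[0.3850]  S=[0.5750]  K=[0.6696]  nu=[-2.3195]  x^+=[-3.1536]  P^+=[0.1272]
step 4: x^-=[-3.9104]  P^-=[0.3756]  S=[0.5656]  K=[0.6641]  nu=[2.3404]  x^+=[-2.3562]  P^+=[0.1262]

innov = [2.3404]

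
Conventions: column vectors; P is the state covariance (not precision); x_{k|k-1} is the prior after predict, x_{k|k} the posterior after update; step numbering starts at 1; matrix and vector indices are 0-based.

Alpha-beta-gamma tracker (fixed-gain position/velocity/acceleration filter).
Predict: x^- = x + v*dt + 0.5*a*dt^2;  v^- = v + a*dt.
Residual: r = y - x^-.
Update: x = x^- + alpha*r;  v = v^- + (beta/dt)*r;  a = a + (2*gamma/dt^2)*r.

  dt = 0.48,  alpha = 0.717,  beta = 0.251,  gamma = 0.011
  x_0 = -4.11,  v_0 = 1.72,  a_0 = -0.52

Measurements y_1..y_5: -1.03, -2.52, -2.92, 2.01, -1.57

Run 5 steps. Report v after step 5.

step 1: x_pred=-3.3443  r=2.3143  x^+=-1.6849  v^+=2.6806  a^+=-0.2990
step 2: x_pred=-0.4327  r=-2.0873  x^+=-1.9293  v^+=1.4456  a^+=-0.4983
step 3: x_pred=-1.2928  r=-1.6272  x^+=-2.4595  v^+=0.3555  a^+=-0.6537
step 4: x_pred=-2.3642  r=4.3742  x^+=0.7721  v^+=2.3291  a^+=-0.2360
step 5: x_pred=1.8629  r=-3.4329  x^+=-0.5985  v^+=0.4207  a^+=-0.5638

v_post = 0.4207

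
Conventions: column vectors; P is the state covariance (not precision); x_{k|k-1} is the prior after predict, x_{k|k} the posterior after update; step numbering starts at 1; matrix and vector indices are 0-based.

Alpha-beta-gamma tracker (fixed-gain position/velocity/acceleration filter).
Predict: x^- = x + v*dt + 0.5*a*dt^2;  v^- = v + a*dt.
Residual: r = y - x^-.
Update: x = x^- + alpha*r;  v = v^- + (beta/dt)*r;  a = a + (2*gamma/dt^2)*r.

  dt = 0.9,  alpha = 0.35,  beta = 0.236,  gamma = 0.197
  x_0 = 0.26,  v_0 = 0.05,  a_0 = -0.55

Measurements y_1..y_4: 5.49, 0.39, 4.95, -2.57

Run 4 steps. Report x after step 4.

x_post = 3.7879

step 1: x_pred=0.0822  r=5.4078  x^+=1.9750  v^+=0.9730  a^+=2.0804
step 2: x_pred=3.6933  r=-3.3033  x^+=2.5371  v^+=1.9792  a^+=0.4737
step 3: x_pred=4.5103  r=0.4397  x^+=4.6642  v^+=2.5208  a^+=0.6876
step 4: x_pred=7.2114  r=-9.7814  x^+=3.7879  v^+=0.5747  a^+=-4.0703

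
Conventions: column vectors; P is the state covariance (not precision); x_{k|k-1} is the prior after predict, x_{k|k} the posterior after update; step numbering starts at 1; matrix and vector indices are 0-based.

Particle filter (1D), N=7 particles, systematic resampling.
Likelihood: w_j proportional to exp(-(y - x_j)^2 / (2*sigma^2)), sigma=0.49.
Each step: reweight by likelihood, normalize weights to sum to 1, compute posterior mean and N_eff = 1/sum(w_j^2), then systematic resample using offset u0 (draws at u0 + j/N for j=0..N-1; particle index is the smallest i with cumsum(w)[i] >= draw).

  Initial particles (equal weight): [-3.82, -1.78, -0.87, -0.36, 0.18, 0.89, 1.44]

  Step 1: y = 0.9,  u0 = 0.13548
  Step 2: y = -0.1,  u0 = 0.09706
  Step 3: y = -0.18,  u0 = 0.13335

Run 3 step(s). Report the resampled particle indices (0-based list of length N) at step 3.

resampled_idx = [0, 1, 1, 2, 3, 3, 6]

step 1: w=[0.0000, 0.0000, 0.0008, 0.0191, 0.1767, 0.5200, 0.2834]  mean=0.8952  Neff=2.6154  idx=[4, 5, 5, 5, 5, 6, 6]
step 2: w=[0.6140, 0.0939, 0.0939, 0.0939, 0.0939, 0.0052, 0.0052]  mean=0.4597  Neff=2.4251  idx=[0, 0, 0, 0, 1, 3, 4]
step 3: w=[0.2292, 0.2292, 0.2292, 0.2292, 0.0277, 0.0277, 0.0277]  mean=0.2389  Neff=4.7056  idx=[0, 1, 1, 2, 3, 3, 6]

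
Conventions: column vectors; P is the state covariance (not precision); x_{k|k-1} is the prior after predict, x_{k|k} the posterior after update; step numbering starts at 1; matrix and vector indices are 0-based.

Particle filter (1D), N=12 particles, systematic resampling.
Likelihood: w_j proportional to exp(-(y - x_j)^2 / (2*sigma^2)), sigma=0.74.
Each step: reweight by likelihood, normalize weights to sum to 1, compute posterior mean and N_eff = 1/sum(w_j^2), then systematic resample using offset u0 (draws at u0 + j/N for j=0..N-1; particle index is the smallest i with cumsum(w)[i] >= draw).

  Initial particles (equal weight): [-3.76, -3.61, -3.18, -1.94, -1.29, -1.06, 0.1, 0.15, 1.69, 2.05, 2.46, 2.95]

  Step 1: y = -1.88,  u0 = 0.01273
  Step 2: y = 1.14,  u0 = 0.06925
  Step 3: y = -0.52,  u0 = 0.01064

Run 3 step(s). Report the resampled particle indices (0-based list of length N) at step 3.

resampled_idx = [0, 1, 2, 3, 4, 5, 6, 7, 8, 9, 10, 11]

step 1: w=[0.0151, 0.0247, 0.0811, 0.3782, 0.2762, 0.2054, 0.0106, 0.0088, 0.0000, 0.0000, 0.0000, 0.0000]  mean=-1.7089  Neff=3.7160  idx=[0, 2, 3, 3, 3, 3, 4, 4, 4, 4, 5, 5]
step 2: w=[0.0000, 0.0000, 0.0040, 0.0040, 0.0040, 0.0040, 0.1059, 0.1059, 0.1059, 0.1059, 0.2801, 0.2801]  mean=-1.1716  Neff=4.9542  idx=[6, 7, 8, 8, 9, 10, 10, 10, 11, 11, 11, 11]
step 3: w=[0.0703, 0.0703, 0.0703, 0.0703, 0.0703, 0.0926, 0.0926, 0.0926, 0.0926, 0.0926, 0.0926, 0.0926]  mean=-1.1409  Neff=11.7952  idx=[0, 1, 2, 3, 4, 5, 6, 7, 8, 9, 10, 11]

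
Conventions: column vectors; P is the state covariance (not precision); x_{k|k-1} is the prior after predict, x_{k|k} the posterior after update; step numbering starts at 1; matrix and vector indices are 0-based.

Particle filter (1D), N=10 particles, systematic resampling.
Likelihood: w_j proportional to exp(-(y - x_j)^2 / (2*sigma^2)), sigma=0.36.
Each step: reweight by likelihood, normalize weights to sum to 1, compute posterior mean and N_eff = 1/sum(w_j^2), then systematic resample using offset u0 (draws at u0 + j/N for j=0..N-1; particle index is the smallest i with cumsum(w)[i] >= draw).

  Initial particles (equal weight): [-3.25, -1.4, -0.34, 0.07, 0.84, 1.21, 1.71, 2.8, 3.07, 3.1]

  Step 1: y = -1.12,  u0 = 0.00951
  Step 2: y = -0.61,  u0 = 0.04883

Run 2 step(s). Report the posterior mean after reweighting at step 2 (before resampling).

post_mean = -0.8887

step 1: w=[0.0000, 0.8809, 0.1140, 0.0051, 0.0000, 0.0000, 0.0000, 0.0000, 0.0000, 0.0000]  mean=-1.2717  Neff=1.2673  idx=[1, 1, 1, 1, 1, 1, 1, 1, 1, 2]
step 2: w=[0.0575, 0.0575, 0.0575, 0.0575, 0.0575, 0.0575, 0.0575, 0.0575, 0.0575, 0.4823]  mean=-0.8887  Neff=3.8106  idx=[0, 2, 4, 6, 7, 9, 9, 9, 9, 9]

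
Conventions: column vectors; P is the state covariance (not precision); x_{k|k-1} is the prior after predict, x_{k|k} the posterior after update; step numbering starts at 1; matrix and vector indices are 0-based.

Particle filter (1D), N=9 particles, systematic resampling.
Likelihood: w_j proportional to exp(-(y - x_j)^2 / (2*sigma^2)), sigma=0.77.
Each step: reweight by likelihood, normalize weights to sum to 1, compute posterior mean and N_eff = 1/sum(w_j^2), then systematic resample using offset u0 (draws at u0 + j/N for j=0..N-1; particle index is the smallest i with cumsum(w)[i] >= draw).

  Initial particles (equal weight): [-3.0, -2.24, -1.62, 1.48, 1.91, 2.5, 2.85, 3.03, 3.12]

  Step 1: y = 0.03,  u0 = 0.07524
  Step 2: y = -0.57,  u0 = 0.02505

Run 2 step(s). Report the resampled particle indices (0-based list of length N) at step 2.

resampled_idx = [0, 0, 0, 1, 1, 1, 2, 2, 3]

step 1: w=[0.0013, 0.0379, 0.2939, 0.4958, 0.1482, 0.0170, 0.0036, 0.0015, 0.0009]  mean=0.5122  Neff=2.8099  idx=[2, 2, 2, 3, 3, 3, 3, 4, 4]
step 2: w=[0.3011, 0.3011, 0.3011, 0.0220, 0.0220, 0.0220, 0.0220, 0.0043, 0.0043]  mean=-1.3165  Neff=3.6502  idx=[0, 0, 0, 1, 1, 1, 2, 2, 3]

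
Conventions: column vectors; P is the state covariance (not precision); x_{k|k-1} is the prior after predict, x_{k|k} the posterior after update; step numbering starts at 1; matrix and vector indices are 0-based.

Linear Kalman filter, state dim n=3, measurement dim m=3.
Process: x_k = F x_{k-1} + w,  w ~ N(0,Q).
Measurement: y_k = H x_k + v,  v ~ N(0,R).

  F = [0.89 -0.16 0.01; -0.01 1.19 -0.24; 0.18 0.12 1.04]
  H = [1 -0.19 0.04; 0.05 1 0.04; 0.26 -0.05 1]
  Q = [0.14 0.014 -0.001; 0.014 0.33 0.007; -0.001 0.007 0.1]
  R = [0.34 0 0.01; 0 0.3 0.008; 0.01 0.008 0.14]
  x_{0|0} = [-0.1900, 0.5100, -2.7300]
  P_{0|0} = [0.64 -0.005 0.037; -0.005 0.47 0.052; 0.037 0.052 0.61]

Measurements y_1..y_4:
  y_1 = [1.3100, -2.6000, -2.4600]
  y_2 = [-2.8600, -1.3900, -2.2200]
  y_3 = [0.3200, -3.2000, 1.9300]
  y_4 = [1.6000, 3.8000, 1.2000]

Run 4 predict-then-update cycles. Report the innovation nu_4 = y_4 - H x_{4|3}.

step 1: x^-=[-0.2780, 1.2640, -2.8122]  P^-=[0.6610 -0.0932 0.1242; -0.0932 1.0014 -0.0195; 0.1242 -0.0195 0.8139]  S=[1.0841 -0.2437 0.3624; -0.2437 1.2939 -0.0369; 0.3624 -0.0369 1.0700]  K=[0.6237 0.0768 0.0724; -0.0815 0.7534 -0.0341; -0.1281 0.0146 0.8356]  nu=[1.9406, -3.7376, 0.4877]  x^+=[0.6805, -1.7266, -2.7078]  P^+=[0.2170 0.0143 -0.0387; 0.0143 0.2247 0.0079; -0.0387 0.0079 0.1263]
step 2: x^-=[0.8548, -1.4116, -2.9008]  P^-=[0.3129 -0.0071 -0.0053; -0.0071 0.6504 0.0219; -0.0053 0.0219 0.2350]  S=[0.6787 -0.1142 0.0980; -0.1142 0.9526 0.0087; 0.0980 0.0087 0.3930]  K=[0.4621 0.0634 0.0777; -0.0738 0.6748 -0.0282; -0.0858 0.0167 0.6127]  nu=[-3.8670, 0.0949, 0.3880]  x^+=[-0.8961, -1.0732, -2.3296]  P^+=[0.1613 0.0126 -0.0253; 0.0126 0.2013 0.0075; -0.0253 0.0075 0.0920]
step 3: x^-=[-0.6491, -0.7091, -2.7129]  P^-=[0.2689 -0.0068 -0.0018; -0.0068 0.6156 0.0256; -0.0018 0.0256 0.2006]  S=[0.6335 -0.1092 0.0877; -0.1092 0.9180 0.0124; 0.0877 0.0124 0.3570]  K=[0.4243 0.0564 0.0855; -0.0763 0.6626 -0.0238; -0.0740 0.0200 0.5745]  nu=[0.9429, -2.3499, 4.7762]  x^+=[0.0268, -2.4518, -0.0857]  P^+=[0.1481 0.0111 -0.0213; 0.0111 0.1977 0.0082; -0.0213 0.0082 0.0858]
step 4: x^-=[0.4153, -2.8973, -0.3786]  P^-=[0.2588 -0.0085 -0.0004; -0.0085 0.6099 0.0270; -0.0004 0.0270 0.1950]  S=[0.6239 -0.1102 0.0861; -0.1102 0.9121 0.0134; 0.0861 0.0134 0.3513]  K=[0.4147 0.0537 0.0879; -0.0779 0.6603 -0.0223; -0.0710 0.0212 0.5675]  nu=[0.6494, 6.6917, 1.3257]  x^+=[1.1602, 1.4407, 0.4696]  P^+=[0.1447 0.0104 -0.0202; 0.0104 0.1970 0.0085; -0.0202 0.0085 0.0846]

innov = [0.6494, 6.6917, 1.3257]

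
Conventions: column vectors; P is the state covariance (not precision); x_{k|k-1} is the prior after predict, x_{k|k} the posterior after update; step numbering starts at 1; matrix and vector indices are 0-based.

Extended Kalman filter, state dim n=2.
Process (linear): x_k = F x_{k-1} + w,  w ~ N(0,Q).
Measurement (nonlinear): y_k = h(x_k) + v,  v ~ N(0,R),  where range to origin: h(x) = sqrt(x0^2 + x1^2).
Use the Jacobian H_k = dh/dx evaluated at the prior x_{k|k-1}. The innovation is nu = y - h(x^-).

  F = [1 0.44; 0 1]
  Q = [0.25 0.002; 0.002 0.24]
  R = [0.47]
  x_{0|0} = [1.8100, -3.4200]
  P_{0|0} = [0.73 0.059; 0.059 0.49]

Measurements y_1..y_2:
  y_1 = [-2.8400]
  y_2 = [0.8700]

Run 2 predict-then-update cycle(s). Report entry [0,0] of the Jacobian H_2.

H_jac[0,0] = 0.9634

step 1: x^-=[0.3052, -3.4200]  P^-=[1.1268 0.2766; 0.2766 0.7300]  H_jac=[0.0889 -0.9960]  S=[1.1542]  K=[-0.1519; -0.6087]  nu=[-6.2736]  x^+=[1.2583, 0.3987]  P^+=[1.1001 0.1699; 0.1699 0.3024]
step 2: x^-=[1.4338, 0.3987]  P^-=[1.5582 0.3049; 0.3049 0.5424]  H_jac=[0.9634 0.2679]  S=[2.1127]  K=[0.7492; 0.2078]  nu=[-0.6181]  x^+=[0.9706, 0.2702]  P^+=[0.3722 -0.0241; -0.0241 0.4511]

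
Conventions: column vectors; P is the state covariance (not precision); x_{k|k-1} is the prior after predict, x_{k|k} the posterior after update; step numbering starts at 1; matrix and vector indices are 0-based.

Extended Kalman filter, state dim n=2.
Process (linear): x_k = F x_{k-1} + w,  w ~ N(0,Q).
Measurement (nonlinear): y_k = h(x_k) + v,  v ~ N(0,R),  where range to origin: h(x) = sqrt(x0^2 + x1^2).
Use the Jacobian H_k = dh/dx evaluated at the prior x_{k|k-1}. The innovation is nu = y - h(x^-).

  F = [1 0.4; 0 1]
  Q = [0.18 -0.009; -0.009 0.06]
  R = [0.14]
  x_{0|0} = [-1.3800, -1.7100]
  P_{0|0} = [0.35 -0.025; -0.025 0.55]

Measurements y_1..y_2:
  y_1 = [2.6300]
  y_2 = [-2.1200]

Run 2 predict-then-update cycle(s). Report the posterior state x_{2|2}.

step 1: x^-=[-2.0640, -1.7100]  P^-=[0.5980 0.1860; 0.1860 0.6100]  H_jac=[-0.7701 -0.6380]  S=[0.9256]  K=[-0.6257; -0.5752]  nu=[-0.0503]  x^+=[-2.0325, -1.6810]  P^+=[0.2356 -0.1471; -0.1471 0.3038]
step 2: x^-=[-2.7049, -1.6810]  P^-=[0.3465 -0.0346; -0.0346 0.3638]  H_jac=[-0.8493 -0.5278]  S=[0.4603]  K=[-0.5997; -0.3533]  nu=[-5.3047]  x^+=[0.4765, 0.1931]  P^+=[0.1810 -0.1321; -0.1321 0.3063]

x_post = [0.4765, 0.1931]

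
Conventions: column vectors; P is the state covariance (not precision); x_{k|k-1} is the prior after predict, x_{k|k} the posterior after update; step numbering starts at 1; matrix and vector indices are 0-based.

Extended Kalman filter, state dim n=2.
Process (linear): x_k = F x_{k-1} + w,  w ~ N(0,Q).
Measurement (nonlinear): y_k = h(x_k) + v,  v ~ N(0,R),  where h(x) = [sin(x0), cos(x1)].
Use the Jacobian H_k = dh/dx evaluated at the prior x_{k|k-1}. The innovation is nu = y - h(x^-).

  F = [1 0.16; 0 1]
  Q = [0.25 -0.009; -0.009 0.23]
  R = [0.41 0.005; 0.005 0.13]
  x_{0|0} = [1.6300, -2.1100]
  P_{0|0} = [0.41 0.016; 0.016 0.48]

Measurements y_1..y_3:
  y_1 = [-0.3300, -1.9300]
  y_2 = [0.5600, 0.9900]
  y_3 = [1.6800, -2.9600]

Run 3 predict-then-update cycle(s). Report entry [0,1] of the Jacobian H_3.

H_jac[0,1] = 0.0000

step 1: x^-=[1.2924, -2.1100]  P^-=[0.6774 0.0838; 0.0838 0.7100]  H_jac=[0.2748 0.0000; 0.0000 0.8581]  S=[0.4612 0.0248; 0.0248 0.6528]  K=[0.3986 0.0950; -0.0002 0.9333]  nu=[-1.2915, -1.4165]  x^+=[0.6430, -3.4318]  P^+=[0.5964 0.0167; 0.0167 0.1414]
step 2: x^-=[0.0939, -3.4318]  P^-=[0.8553 0.0303; 0.0303 0.3714]  H_jac=[0.9956 0.0000; 0.0000 -0.2862]  S=[1.2578 -0.0036; -0.0036 0.1604]  K=[0.6769 -0.0387; 0.0221 -0.6620]  nu=[0.4662, 1.9482]  x^+=[0.3340, -4.7113]  P^+=[0.2786 0.0058; 0.0058 0.3004]
step 3: x^-=[-0.4198, -4.7113]  P^-=[0.5381 0.0448; 0.0448 0.5304]  H_jac=[0.9132 0.0000; 0.0000 -1.0000]  S=[0.8587 -0.0359; -0.0359 0.6604]  K=[0.5707 -0.0368; 0.0141 -0.8024]  nu=[2.0876, -2.9589]  x^+=[0.8805, -2.3077]  P^+=[0.2560 0.0019; 0.0019 0.1042]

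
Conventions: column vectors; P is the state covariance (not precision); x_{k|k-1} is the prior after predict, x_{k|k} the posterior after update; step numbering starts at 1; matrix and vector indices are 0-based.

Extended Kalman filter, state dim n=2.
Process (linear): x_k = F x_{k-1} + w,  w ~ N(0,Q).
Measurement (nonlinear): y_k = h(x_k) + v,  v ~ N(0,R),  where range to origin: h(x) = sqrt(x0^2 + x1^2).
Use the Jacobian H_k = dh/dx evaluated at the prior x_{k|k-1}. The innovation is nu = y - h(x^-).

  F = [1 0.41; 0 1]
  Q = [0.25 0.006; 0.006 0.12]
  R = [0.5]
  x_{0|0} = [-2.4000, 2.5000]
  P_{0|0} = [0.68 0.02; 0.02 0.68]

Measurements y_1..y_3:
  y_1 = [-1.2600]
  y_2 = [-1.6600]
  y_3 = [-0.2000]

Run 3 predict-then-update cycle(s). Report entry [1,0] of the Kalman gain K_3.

K[1,0] = 0.3309

step 1: x^-=[-1.3750, 2.5000]  P^-=[1.0607 0.3048; 0.3048 0.8000]  H_jac=[-0.4819 0.8762]  S=[1.1031]  K=[-0.2213; 0.5023]  nu=[-4.1132]  x^+=[-0.4648, 0.4340]  P^+=[1.0067 0.4274; 0.4274 0.5217]
step 2: x^-=[-0.2869, 0.4340]  P^-=[1.6949 0.6473; 0.6473 0.6417]  H_jac=[-0.5514 0.8342]  S=[0.8664]  K=[-0.4554; 0.2059]  nu=[-2.1803]  x^+=[0.7060, -0.0149]  P^+=[1.5152 0.7285; 0.7285 0.6050]
step 3: x^-=[0.6999, -0.0149]  P^-=[2.4643 0.9826; 0.9826 0.7250]  H_jac=[0.9998 -0.0213]  S=[2.9216]  K=[0.8361; 0.3309]  nu=[-0.9000]  x^+=[-0.0527, -0.3128]  P^+=[0.4219 0.1742; 0.1742 0.4050]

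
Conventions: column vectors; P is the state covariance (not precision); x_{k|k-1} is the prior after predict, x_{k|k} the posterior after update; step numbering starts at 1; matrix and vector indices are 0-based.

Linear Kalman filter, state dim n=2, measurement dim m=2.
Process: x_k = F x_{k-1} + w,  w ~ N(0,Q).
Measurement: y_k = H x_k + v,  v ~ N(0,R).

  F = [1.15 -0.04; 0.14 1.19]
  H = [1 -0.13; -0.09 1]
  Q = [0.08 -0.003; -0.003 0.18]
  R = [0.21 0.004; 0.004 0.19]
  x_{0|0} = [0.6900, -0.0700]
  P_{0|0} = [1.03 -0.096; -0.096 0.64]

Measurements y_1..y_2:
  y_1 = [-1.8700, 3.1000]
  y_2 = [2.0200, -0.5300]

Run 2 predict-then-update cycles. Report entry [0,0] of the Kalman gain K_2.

K[0,0] = 0.6061

step 1: x^-=[0.7963, 0.0133]  P^-=[1.4520 0.0015; 0.0015 1.0745]  S=[1.6798 -0.2648; -0.2648 1.2760]  K=[0.8770 0.0808; 0.0522 0.8528]  nu=[-2.6646, 3.1584]  x^+=[-1.2854, 2.5677]  P^+=[0.1892 0.0359; 0.0359 0.1655]
step 2: x^-=[-1.5809, 2.8756]  P^-=[0.3271 0.0685; 0.0685 0.4300]  S=[0.5266 -0.0121; -0.0121 0.6103]  K=[0.6061 0.0759; 0.0398 0.6952]  nu=[3.9748, -3.5479]  x^+=[0.5586, 0.5673]  P^+=[0.1313 0.0287; 0.0287 0.1348]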